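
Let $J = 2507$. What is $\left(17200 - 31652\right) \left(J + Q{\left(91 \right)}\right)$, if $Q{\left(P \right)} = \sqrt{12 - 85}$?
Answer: $-36231164 - 14452 i \sqrt{73} \approx -3.6231 \cdot 10^{7} - 1.2348 \cdot 10^{5} i$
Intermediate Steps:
$Q{\left(P \right)} = i \sqrt{73}$ ($Q{\left(P \right)} = \sqrt{-73} = i \sqrt{73}$)
$\left(17200 - 31652\right) \left(J + Q{\left(91 \right)}\right) = \left(17200 - 31652\right) \left(2507 + i \sqrt{73}\right) = - 14452 \left(2507 + i \sqrt{73}\right) = -36231164 - 14452 i \sqrt{73}$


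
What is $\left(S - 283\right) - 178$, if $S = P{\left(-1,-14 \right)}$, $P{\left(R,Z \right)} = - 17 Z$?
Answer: $-223$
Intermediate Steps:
$S = 238$ ($S = \left(-17\right) \left(-14\right) = 238$)
$\left(S - 283\right) - 178 = \left(238 - 283\right) - 178 = -45 - 178 = -223$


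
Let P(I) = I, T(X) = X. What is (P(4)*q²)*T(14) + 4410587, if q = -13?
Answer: 4420051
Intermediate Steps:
(P(4)*q²)*T(14) + 4410587 = (4*(-13)²)*14 + 4410587 = (4*169)*14 + 4410587 = 676*14 + 4410587 = 9464 + 4410587 = 4420051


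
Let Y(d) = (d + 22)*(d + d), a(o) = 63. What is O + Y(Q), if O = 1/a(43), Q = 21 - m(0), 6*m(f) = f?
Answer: 113779/63 ≈ 1806.0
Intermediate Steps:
m(f) = f/6
Q = 21 (Q = 21 - 0/6 = 21 - 1*0 = 21 + 0 = 21)
O = 1/63 ≈ 0.015873
Y(d) = 2*d*(22 + d) (Y(d) = (22 + d)*(2*d) = 2*d*(22 + d))
O + Y(Q) = 1/63 + 2*21*(22 + 21) = 1/63 + 2*21*43 = 1/63 + 1806 = 113779/63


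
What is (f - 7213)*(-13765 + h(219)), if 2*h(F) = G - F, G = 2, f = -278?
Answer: 207852777/2 ≈ 1.0393e+8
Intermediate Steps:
h(F) = 1 - F/2 (h(F) = (2 - F)/2 = 1 - F/2)
(f - 7213)*(-13765 + h(219)) = (-278 - 7213)*(-13765 + (1 - ½*219)) = -7491*(-13765 + (1 - 219/2)) = -7491*(-13765 - 217/2) = -7491*(-27747/2) = 207852777/2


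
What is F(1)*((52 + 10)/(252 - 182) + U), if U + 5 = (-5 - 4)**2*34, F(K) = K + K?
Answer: 192492/35 ≈ 5499.8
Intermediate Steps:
F(K) = 2*K
U = 2749 (U = -5 + (-5 - 4)**2*34 = -5 + (-9)**2*34 = -5 + 81*34 = -5 + 2754 = 2749)
F(1)*((52 + 10)/(252 - 182) + U) = (2*1)*((52 + 10)/(252 - 182) + 2749) = 2*(62/70 + 2749) = 2*(62*(1/70) + 2749) = 2*(31/35 + 2749) = 2*(96246/35) = 192492/35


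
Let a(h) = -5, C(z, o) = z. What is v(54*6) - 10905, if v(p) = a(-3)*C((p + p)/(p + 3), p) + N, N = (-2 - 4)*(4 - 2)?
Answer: -1191033/109 ≈ -10927.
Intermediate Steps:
N = -12 (N = -6*2 = -12)
v(p) = -12 - 10*p/(3 + p) (v(p) = -5*(p + p)/(p + 3) - 12 = -5*2*p/(3 + p) - 12 = -10*p/(3 + p) - 12 = -12 - 10*p/(3 + p))
v(54*6) - 10905 = 2*(-18 - 594*6)/(3 + 54*6) - 10905 = 2*(-18 - 11*324)/(3 + 324) - 10905 = 2*(-18 - 3564)/327 - 10905 = 2*(1/327)*(-3582) - 10905 = -2388/109 - 10905 = -1191033/109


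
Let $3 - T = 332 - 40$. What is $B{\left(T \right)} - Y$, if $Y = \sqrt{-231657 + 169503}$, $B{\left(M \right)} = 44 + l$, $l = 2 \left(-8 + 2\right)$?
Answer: $32 - 3 i \sqrt{6906} \approx 32.0 - 249.31 i$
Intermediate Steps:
$T = -289$ ($T = 3 - \left(332 - 40\right) = 3 - 292 = -289$)
$l = -12$ ($l = 2 \left(-6\right) = -12$)
$B{\left(M \right)} = 32$ ($B{\left(M \right)} = 44 - 12 = 32$)
$Y = 3 i \sqrt{6906}$ ($Y = \sqrt{-62154} = 3 i \sqrt{6906} \approx 249.31 i$)
$B{\left(T \right)} - Y = 32 - 3 i \sqrt{6906}$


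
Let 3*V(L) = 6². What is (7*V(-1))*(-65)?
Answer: -5460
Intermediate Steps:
V(L) = 12 (V(L) = (⅓)*6² = (⅓)*36 = 12)
(7*V(-1))*(-65) = (7*12)*(-65) = 84*(-65) = -5460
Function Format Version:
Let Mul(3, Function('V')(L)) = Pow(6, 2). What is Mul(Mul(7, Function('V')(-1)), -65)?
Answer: -5460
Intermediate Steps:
Function('V')(L) = 12 (Function('V')(L) = Mul(Rational(1, 3), Pow(6, 2)) = Mul(Rational(1, 3), 36) = 12)
Mul(Mul(7, Function('V')(-1)), -65) = Mul(Mul(7, 12), -65) = Mul(84, -65) = -5460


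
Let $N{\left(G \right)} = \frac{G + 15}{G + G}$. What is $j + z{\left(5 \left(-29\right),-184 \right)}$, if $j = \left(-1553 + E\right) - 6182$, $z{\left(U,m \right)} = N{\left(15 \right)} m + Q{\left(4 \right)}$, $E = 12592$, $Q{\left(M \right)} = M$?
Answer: $4677$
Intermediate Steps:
$N{\left(G \right)} = \frac{15 + G}{2 G}$
$z{\left(U,m \right)} = 4 + m$ ($z{\left(U,m \right)} = \frac{15 + 15}{2 \cdot 15} m + 4 = \frac{1}{2} \cdot \frac{1}{15} \cdot 30 m + 4 = 1 m + 4 = m + 4 = 4 + m$)
$j = 4857$ ($j = \left(-1553 + 12592\right) - 6182 = 11039 - 6182 = 4857$)
$j + z{\left(5 \left(-29\right),-184 \right)} = 4857 + \left(4 - 184\right) = 4857 - 180 = 4677$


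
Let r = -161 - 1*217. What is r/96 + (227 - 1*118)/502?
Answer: -14941/4016 ≈ -3.7204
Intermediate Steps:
r = -378 (r = -161 - 217 = -378)
r/96 + (227 - 1*118)/502 = -378/96 + (227 - 1*118)/502 = -378*1/96 + (227 - 118)*(1/502) = -63/16 + 109*(1/502) = -63/16 + 109/502 = -14941/4016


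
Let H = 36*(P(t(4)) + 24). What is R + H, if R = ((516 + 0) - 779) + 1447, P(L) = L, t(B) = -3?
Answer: 1940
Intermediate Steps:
H = 756 (H = 36*(-3 + 24) = 36*21 = 756)
R = 1184 (R = (516 - 779) + 1447 = -263 + 1447 = 1184)
R + H = 1184 + 756 = 1940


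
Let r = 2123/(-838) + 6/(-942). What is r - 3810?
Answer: -501600609/131566 ≈ -3812.5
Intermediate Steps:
r = -334149/131566 (r = 2123*(-1/838) + 6*(-1/942) = -2123/838 - 1/157 = -334149/131566 ≈ -2.5398)
r - 3810 = -334149/131566 - 3810 = -501600609/131566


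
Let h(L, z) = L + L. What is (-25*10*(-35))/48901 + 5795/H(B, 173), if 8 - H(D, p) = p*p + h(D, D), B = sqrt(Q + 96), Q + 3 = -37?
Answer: -645474078945/43779403497317 + 23180*sqrt(14)/895266017 ≈ -0.014647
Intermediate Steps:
Q = -40 (Q = -3 - 37 = -40)
h(L, z) = 2*L
B = 2*sqrt(14) (B = sqrt(-40 + 96) = sqrt(56) = 2*sqrt(14) ≈ 7.4833)
H(D, p) = 8 - p**2 - 2*D (H(D, p) = 8 - (p*p + 2*D) = 8 - (p**2 + 2*D) = 8 + (-p**2 - 2*D) = 8 - p**2 - 2*D)
(-25*10*(-35))/48901 + 5795/H(B, 173) = (-25*10*(-35))/48901 + 5795/(8 - 1*173**2 - 4*sqrt(14)) = -250*(-35)*(1/48901) + 5795/(8 - 1*29929 - 4*sqrt(14)) = 8750*(1/48901) + 5795/(8 - 29929 - 4*sqrt(14)) = 8750/48901 + 5795/(-29921 - 4*sqrt(14))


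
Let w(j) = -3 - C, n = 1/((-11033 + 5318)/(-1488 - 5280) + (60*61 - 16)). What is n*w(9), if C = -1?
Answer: -1504/2740923 ≈ -0.00054872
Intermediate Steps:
n = 752/2740923 (n = 1/(-5715/(-6768) + (3660 - 16)) = 1/(-5715*(-1/6768) + 3644) = 1/(635/752 + 3644) = 1/(2740923/752) = 752/2740923 ≈ 0.00027436)
w(j) = -2 (w(j) = -3 - 1*(-1) = -3 + 1 = -2)
n*w(9) = (752/2740923)*(-2) = -1504/2740923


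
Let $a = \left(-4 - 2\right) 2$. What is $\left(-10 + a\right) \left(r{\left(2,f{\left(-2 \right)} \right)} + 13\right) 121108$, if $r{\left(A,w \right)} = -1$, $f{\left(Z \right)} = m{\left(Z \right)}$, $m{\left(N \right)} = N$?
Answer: $-31972512$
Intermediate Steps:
$f{\left(Z \right)} = Z$
$a = -12$ ($a = \left(-6\right) 2 = -12$)
$\left(-10 + a\right) \left(r{\left(2,f{\left(-2 \right)} \right)} + 13\right) 121108 = \left(-10 - 12\right) \left(-1 + 13\right) 121108 = \left(-22\right) 12 \cdot 121108 = \left(-264\right) 121108 = -31972512$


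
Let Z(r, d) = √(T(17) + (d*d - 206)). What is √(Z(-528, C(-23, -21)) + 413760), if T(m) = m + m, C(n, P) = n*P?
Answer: √(413760 + √233117) ≈ 643.62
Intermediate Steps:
C(n, P) = P*n
T(m) = 2*m
Z(r, d) = √(-172 + d²) (Z(r, d) = √(2*17 + (d*d - 206)) = √(34 + (d² - 206)) = √(34 + (-206 + d²)) = √(-172 + d²))
√(Z(-528, C(-23, -21)) + 413760) = √(√(-172 + (-21*(-23))²) + 413760) = √(√(-172 + 483²) + 413760) = √(√(-172 + 233289) + 413760) = √(√233117 + 413760) = √(413760 + √233117)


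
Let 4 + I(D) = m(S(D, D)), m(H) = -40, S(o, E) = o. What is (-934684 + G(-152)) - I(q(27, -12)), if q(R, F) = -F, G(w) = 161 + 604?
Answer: -933875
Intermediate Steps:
G(w) = 765
I(D) = -44 (I(D) = -4 - 40 = -44)
(-934684 + G(-152)) - I(q(27, -12)) = (-934684 + 765) - 1*(-44) = -933919 + 44 = -933875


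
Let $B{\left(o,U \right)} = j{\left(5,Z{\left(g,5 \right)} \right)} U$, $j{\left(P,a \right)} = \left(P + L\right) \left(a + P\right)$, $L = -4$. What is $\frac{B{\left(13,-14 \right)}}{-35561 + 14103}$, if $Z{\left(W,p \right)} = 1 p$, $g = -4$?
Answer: $\frac{70}{10729} \approx 0.0065244$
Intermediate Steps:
$Z{\left(W,p \right)} = p$
$j{\left(P,a \right)} = \left(-4 + P\right) \left(P + a\right)$ ($j{\left(P,a \right)} = \left(P - 4\right) \left(a + P\right) = \left(-4 + P\right) \left(P + a\right)$)
$B{\left(o,U \right)} = 10 U$ ($B{\left(o,U \right)} = \left(5^{2} - 20 - 20 + 5 \cdot 5\right) U = \left(25 - 20 - 20 + 25\right) U = 10 U$)
$\frac{B{\left(13,-14 \right)}}{-35561 + 14103} = \frac{10 \left(-14\right)}{-35561 + 14103} = - \frac{140}{-21458} = \left(-140\right) \left(- \frac{1}{21458}\right) = \frac{70}{10729}$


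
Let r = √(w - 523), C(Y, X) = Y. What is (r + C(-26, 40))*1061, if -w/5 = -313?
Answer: -27586 + 1061*√1042 ≈ 6663.1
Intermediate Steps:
w = 1565 (w = -5*(-313) = 1565)
r = √1042 (r = √(1565 - 523) = √1042 ≈ 32.280)
(r + C(-26, 40))*1061 = (√1042 - 26)*1061 = (-26 + √1042)*1061 = -27586 + 1061*√1042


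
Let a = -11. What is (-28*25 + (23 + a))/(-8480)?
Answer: 43/530 ≈ 0.081132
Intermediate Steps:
(-28*25 + (23 + a))/(-8480) = (-28*25 + (23 - 11))/(-8480) = (-700 + 12)*(-1/8480) = -688*(-1/8480) = 43/530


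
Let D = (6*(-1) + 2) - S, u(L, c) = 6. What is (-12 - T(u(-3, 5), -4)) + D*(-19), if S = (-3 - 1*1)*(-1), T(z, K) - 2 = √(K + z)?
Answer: 138 - √2 ≈ 136.59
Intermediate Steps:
T(z, K) = 2 + √(K + z)
S = 4 (S = (-3 - 1)*(-1) = -4*(-1) = 4)
D = -8 (D = (6*(-1) + 2) - 1*4 = (-6 + 2) - 4 = -4 - 4 = -8)
(-12 - T(u(-3, 5), -4)) + D*(-19) = (-12 - (2 + √(-4 + 6))) - 8*(-19) = (-12 - (2 + √2)) + 152 = (-12 + (-2 - √2)) + 152 = (-14 - √2) + 152 = 138 - √2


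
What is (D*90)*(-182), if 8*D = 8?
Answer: -16380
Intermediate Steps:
D = 1 (D = (1/8)*8 = 1)
(D*90)*(-182) = (1*90)*(-182) = 90*(-182) = -16380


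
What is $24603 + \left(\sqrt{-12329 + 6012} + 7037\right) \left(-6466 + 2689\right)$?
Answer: $-26554146 - 3777 i \sqrt{6317} \approx -2.6554 \cdot 10^{7} - 3.0019 \cdot 10^{5} i$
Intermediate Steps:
$24603 + \left(\sqrt{-12329 + 6012} + 7037\right) \left(-6466 + 2689\right) = 24603 + \left(\sqrt{-6317} + 7037\right) \left(-3777\right) = 24603 + \left(i \sqrt{6317} + 7037\right) \left(-3777\right) = 24603 + \left(7037 + i \sqrt{6317}\right) \left(-3777\right) = 24603 - \left(26578749 + 3777 i \sqrt{6317}\right) = -26554146 - 3777 i \sqrt{6317}$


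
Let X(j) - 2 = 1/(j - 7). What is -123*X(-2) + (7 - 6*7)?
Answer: -802/3 ≈ -267.33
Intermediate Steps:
X(j) = 2 + 1/(-7 + j) (X(j) = 2 + 1/(j - 7) = 2 + 1/(-7 + j))
-123*X(-2) + (7 - 6*7) = -123*(-13 + 2*(-2))/(-7 - 2) + (7 - 6*7) = -123*(-13 - 4)/(-9) + (7 - 42) = -(-41)*(-17)/3 - 35 = -123*17/9 - 35 = -697/3 - 35 = -802/3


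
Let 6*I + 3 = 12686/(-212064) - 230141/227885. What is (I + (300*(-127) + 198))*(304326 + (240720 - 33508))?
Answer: -1405470544080297854723/72489306960 ≈ -1.9389e+10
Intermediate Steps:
I = -98337092027/144978613920 (I = -1/2 + (12686/(-212064) - 230141/227885)/6 = -1/2 + (12686*(-1/212064) - 230141*1/227885)/6 = -1/2 + (-6343/106032 - 230141/227885)/6 = -1/2 + (1/6)*(-25847785067/24163102320) = -1/2 - 25847785067/144978613920 = -98337092027/144978613920 ≈ -0.67829)
(I + (300*(-127) + 198))*(304326 + (240720 - 33508)) = (-98337092027/144978613920 + (300*(-127) + 198))*(304326 + (240720 - 33508)) = (-98337092027/144978613920 + (-38100 + 198))*(304326 + 207212) = (-98337092027/144978613920 - 37902)*511538 = -5495077761887867/144978613920*511538 = -1405470544080297854723/72489306960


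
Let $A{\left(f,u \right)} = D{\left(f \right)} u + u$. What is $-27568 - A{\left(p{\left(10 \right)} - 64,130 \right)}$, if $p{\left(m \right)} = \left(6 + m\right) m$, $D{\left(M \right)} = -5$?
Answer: $-27048$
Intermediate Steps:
$p{\left(m \right)} = m \left(6 + m\right)$
$A{\left(f,u \right)} = - 4 u$ ($A{\left(f,u \right)} = - 5 u + u = - 4 u$)
$-27568 - A{\left(p{\left(10 \right)} - 64,130 \right)} = -27568 - \left(-4\right) 130 = -27568 - -520 = -27568 + 520 = -27048$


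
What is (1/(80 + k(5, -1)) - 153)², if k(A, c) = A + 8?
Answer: 202435984/8649 ≈ 23406.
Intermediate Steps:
k(A, c) = 8 + A
(1/(80 + k(5, -1)) - 153)² = (1/(80 + (8 + 5)) - 153)² = (1/(80 + 13) - 153)² = (1/93 - 153)² = (-14228/93)² = 202435984/8649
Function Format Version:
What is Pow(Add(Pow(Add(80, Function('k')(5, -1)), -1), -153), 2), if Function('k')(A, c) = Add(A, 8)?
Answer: Rational(202435984, 8649) ≈ 23406.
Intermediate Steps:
Function('k')(A, c) = Add(8, A)
Pow(Add(Pow(Add(80, Function('k')(5, -1)), -1), -153), 2) = Pow(Add(Pow(Add(80, Add(8, 5)), -1), -153), 2) = Pow(Add(Pow(Add(80, 13), -1), -153), 2) = Pow(Add(Pow(93, -1), -153), 2) = Pow(Add(Rational(1, 93), -153), 2) = Pow(Rational(-14228, 93), 2) = Rational(202435984, 8649)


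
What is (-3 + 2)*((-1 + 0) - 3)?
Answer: 4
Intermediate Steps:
(-3 + 2)*((-1 + 0) - 3) = -(-1 - 3) = -1*(-4) = 4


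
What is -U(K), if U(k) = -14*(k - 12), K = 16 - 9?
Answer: -70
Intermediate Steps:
K = 7
U(k) = 168 - 14*k (U(k) = -14*(-12 + k) = 168 - 14*k)
-U(K) = -(168 - 14*7) = -(168 - 98) = -1*70 = -70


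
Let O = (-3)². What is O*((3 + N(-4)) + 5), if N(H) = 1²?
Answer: 81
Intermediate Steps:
N(H) = 1
O = 9
O*((3 + N(-4)) + 5) = 9*((3 + 1) + 5) = 9*(4 + 5) = 9*9 = 81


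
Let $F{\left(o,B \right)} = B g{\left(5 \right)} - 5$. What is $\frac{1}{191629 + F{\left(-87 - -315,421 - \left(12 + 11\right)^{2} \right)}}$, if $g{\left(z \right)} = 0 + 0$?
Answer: $\frac{1}{191624} \approx 5.2185 \cdot 10^{-6}$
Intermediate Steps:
$g{\left(z \right)} = 0$
$F{\left(o,B \right)} = -5$ ($F{\left(o,B \right)} = B 0 - 5 = 0 - 5 = -5$)
$\frac{1}{191629 + F{\left(-87 - -315,421 - \left(12 + 11\right)^{2} \right)}} = \frac{1}{191629 - 5} = \frac{1}{191624}$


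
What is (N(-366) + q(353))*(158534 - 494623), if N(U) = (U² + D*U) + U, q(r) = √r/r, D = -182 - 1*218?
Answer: -94101559110 - 336089*√353/353 ≈ -9.4102e+10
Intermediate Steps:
D = -400 (D = -182 - 218 = -400)
q(r) = r^(-½)
N(U) = U² - 399*U (N(U) = (U² - 400*U) + U = U² - 399*U)
(N(-366) + q(353))*(158534 - 494623) = (-366*(-399 - 366) + 353^(-½))*(158534 - 494623) = (-366*(-765) + √353/353)*(-336089) = (279990 + √353/353)*(-336089) = -94101559110 - 336089*√353/353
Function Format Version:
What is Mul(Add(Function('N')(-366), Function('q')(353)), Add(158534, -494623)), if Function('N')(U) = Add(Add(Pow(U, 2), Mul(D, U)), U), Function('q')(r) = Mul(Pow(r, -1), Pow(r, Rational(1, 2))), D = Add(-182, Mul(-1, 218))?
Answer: Add(-94101559110, Mul(Rational(-336089, 353), Pow(353, Rational(1, 2)))) ≈ -9.4102e+10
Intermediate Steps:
D = -400 (D = Add(-182, -218) = -400)
Function('q')(r) = Pow(r, Rational(-1, 2))
Function('N')(U) = Add(Pow(U, 2), Mul(-399, U)) (Function('N')(U) = Add(Add(Pow(U, 2), Mul(-400, U)), U) = Add(Pow(U, 2), Mul(-399, U)))
Mul(Add(Function('N')(-366), Function('q')(353)), Add(158534, -494623)) = Mul(Add(Mul(-366, Add(-399, -366)), Pow(353, Rational(-1, 2))), Add(158534, -494623)) = Mul(Add(Mul(-366, -765), Mul(Rational(1, 353), Pow(353, Rational(1, 2)))), -336089) = Mul(Add(279990, Mul(Rational(1, 353), Pow(353, Rational(1, 2)))), -336089) = Add(-94101559110, Mul(Rational(-336089, 353), Pow(353, Rational(1, 2))))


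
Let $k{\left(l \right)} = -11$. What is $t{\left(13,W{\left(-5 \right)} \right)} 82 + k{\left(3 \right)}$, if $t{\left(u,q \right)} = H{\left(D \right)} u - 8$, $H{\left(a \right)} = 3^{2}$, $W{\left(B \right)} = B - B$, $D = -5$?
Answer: $8927$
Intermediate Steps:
$W{\left(B \right)} = 0$
$H{\left(a \right)} = 9$
$t{\left(u,q \right)} = -8 + 9 u$ ($t{\left(u,q \right)} = 9 u - 8 = -8 + 9 u$)
$t{\left(13,W{\left(-5 \right)} \right)} 82 + k{\left(3 \right)} = \left(-8 + 9 \cdot 13\right) 82 - 11 = \left(-8 + 117\right) 82 - 11 = 109 \cdot 82 - 11 = 8938 - 11 = 8927$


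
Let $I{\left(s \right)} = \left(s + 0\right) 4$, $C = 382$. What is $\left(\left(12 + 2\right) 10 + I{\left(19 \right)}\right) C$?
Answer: $82512$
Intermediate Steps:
$I{\left(s \right)} = 4 s$ ($I{\left(s \right)} = s 4 = 4 s$)
$\left(\left(12 + 2\right) 10 + I{\left(19 \right)}\right) C = \left(\left(12 + 2\right) 10 + 4 \cdot 19\right) 382 = \left(14 \cdot 10 + 76\right) 382 = \left(140 + 76\right) 382 = 216 \cdot 382 = 82512$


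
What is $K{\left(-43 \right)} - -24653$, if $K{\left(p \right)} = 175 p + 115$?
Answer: $17243$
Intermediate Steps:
$K{\left(p \right)} = 115 + 175 p$
$K{\left(-43 \right)} - -24653 = \left(115 + 175 \left(-43\right)\right) - -24653 = \left(115 - 7525\right) + 24653 = -7410 + 24653 = 17243$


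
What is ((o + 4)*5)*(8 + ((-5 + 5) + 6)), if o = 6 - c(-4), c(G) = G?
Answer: 980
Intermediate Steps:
o = 10 (o = 6 - 1*(-4) = 6 + 4 = 10)
((o + 4)*5)*(8 + ((-5 + 5) + 6)) = ((10 + 4)*5)*(8 + ((-5 + 5) + 6)) = (14*5)*(8 + (0 + 6)) = 70*(8 + 6) = 70*14 = 980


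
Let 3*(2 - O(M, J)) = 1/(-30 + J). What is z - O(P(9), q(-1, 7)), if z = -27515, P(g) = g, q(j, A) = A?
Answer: -1898674/69 ≈ -27517.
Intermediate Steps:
O(M, J) = 2 - 1/(3*(-30 + J))
z - O(P(9), q(-1, 7)) = -27515 - (-181 + 6*7)/(3*(-30 + 7)) = -27515 - (-181 + 42)/(3*(-23)) = -27515 - (-1)*(-139)/(3*23) = -27515 - 1*139/69 = -27515 - 139/69 = -1898674/69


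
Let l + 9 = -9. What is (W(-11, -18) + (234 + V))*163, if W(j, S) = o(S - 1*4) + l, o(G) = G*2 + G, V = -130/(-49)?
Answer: 1219240/49 ≈ 24882.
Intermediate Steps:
l = -18 (l = -9 - 9 = -18)
V = 130/49 (V = -130*(-1/49) = 130/49 ≈ 2.6531)
o(G) = 3*G (o(G) = 2*G + G = 3*G)
W(j, S) = -30 + 3*S (W(j, S) = 3*(S - 1*4) - 18 = 3*(S - 4) - 18 = 3*(-4 + S) - 18 = (-12 + 3*S) - 18 = -30 + 3*S)
(W(-11, -18) + (234 + V))*163 = ((-30 + 3*(-18)) + (234 + 130/49))*163 = ((-30 - 54) + 11596/49)*163 = (-84 + 11596/49)*163 = (7480/49)*163 = 1219240/49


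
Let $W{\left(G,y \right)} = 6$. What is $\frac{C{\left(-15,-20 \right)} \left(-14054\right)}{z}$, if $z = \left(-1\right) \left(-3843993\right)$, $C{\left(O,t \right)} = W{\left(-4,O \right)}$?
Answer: $- \frac{28108}{1281331} \approx -0.021937$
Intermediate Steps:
$C{\left(O,t \right)} = 6$
$z = 3843993$
$\frac{C{\left(-15,-20 \right)} \left(-14054\right)}{z} = \frac{6 \left(-14054\right)}{3843993} = \left(-84324\right) \frac{1}{3843993} = - \frac{28108}{1281331}$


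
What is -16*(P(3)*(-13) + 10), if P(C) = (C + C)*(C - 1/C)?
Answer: 3168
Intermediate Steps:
P(C) = 2*C*(C - 1/C) (P(C) = (2*C)*(C - 1/C) = 2*C*(C - 1/C))
-16*(P(3)*(-13) + 10) = -16*((-2 + 2*3²)*(-13) + 10) = -16*((-2 + 2*9)*(-13) + 10) = -16*((-2 + 18)*(-13) + 10) = -16*(16*(-13) + 10) = -16*(-208 + 10) = -16*(-198) = -1*(-3168) = 3168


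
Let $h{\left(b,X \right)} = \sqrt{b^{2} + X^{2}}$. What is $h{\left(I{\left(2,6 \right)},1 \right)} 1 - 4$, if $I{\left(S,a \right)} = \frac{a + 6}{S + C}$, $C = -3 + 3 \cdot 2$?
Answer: $- \frac{7}{5} \approx -1.4$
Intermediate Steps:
$C = 3$ ($C = -3 + 6 = 3$)
$I{\left(S,a \right)} = \frac{6 + a}{3 + S}$ ($I{\left(S,a \right)} = \frac{a + 6}{S + 3} = \frac{6 + a}{3 + S}$)
$h{\left(b,X \right)} = \sqrt{X^{2} + b^{2}}$
$h{\left(I{\left(2,6 \right)},1 \right)} 1 - 4 = \sqrt{1^{2} + \left(\frac{6 + 6}{3 + 2}\right)^{2}} \cdot 1 - 4 = \sqrt{1 + \left(\frac{1}{5} \cdot 12\right)^{2}} \cdot 1 - 4 = \sqrt{1 + \left(\frac{12}{5}\right)^{2}} \cdot 1 - 4 = \sqrt{1 + \frac{144}{25}} \cdot 1 - 4 = \sqrt{\frac{169}{25}} \cdot 1 - 4 = \frac{13}{5} \cdot 1 - 4 = \frac{13}{5} - 4 = - \frac{7}{5}$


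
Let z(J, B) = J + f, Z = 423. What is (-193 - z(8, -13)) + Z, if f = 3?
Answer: 219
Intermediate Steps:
z(J, B) = 3 + J (z(J, B) = J + 3 = 3 + J)
(-193 - z(8, -13)) + Z = (-193 - (3 + 8)) + 423 = (-193 - 1*11) + 423 = (-193 - 11) + 423 = -204 + 423 = 219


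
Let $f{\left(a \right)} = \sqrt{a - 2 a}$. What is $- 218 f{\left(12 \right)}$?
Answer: $- 436 i \sqrt{3} \approx - 755.17 i$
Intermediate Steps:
$f{\left(a \right)} = \sqrt{- a}$
$- 218 f{\left(12 \right)} = - 218 \sqrt{\left(-1\right) 12} = - 218 \sqrt{-12} = - 218 \cdot 2 i \sqrt{3} = - 436 i \sqrt{3}$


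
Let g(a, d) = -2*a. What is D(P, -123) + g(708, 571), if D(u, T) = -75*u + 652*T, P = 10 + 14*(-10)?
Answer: -71862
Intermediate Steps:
P = -130 (P = 10 - 140 = -130)
D(P, -123) + g(708, 571) = (-75*(-130) + 652*(-123)) - 2*708 = (9750 - 80196) - 1416 = -70446 - 1416 = -71862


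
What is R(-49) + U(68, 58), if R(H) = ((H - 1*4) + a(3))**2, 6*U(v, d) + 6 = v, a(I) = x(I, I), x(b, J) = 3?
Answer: 7531/3 ≈ 2510.3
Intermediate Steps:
a(I) = 3
U(v, d) = -1 + v/6
R(H) = (-1 + H)**2 (R(H) = ((H - 1*4) + 3)**2 = ((H - 4) + 3)**2 = ((-4 + H) + 3)**2 = (-1 + H)**2)
R(-49) + U(68, 58) = (-1 - 49)**2 + (-1 + (1/6)*68) = (-50)**2 + (-1 + 34/3) = 2500 + 31/3 = 7531/3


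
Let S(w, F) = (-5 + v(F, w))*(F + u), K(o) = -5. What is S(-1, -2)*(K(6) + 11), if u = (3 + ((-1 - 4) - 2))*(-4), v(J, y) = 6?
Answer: 84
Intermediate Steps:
u = 16 (u = (3 + (-5 - 2))*(-4) = (3 - 7)*(-4) = -4*(-4) = 16)
S(w, F) = 16 + F (S(w, F) = (-5 + 6)*(F + 16) = 1*(16 + F) = 16 + F)
S(-1, -2)*(K(6) + 11) = (16 - 2)*(-5 + 11) = 14*6 = 84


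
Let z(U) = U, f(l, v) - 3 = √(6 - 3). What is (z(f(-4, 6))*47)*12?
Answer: 1692 + 564*√3 ≈ 2668.9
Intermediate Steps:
f(l, v) = 3 + √3 (f(l, v) = 3 + √(6 - 3) = 3 + √3)
(z(f(-4, 6))*47)*12 = ((3 + √3)*47)*12 = (141 + 47*√3)*12 = 1692 + 564*√3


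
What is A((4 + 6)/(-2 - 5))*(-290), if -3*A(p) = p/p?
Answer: 290/3 ≈ 96.667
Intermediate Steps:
A(p) = -⅓ (A(p) = -p/(3*p) = -⅓*1 = -⅓)
A((4 + 6)/(-2 - 5))*(-290) = -⅓*(-290) = 290/3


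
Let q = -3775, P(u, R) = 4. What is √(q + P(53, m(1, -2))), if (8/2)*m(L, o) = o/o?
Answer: 3*I*√419 ≈ 61.408*I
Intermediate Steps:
m(L, o) = ¼ (m(L, o) = (o/o)/4 = (¼)*1 = ¼)
√(q + P(53, m(1, -2))) = √(-3775 + 4) = √(-3771) = 3*I*√419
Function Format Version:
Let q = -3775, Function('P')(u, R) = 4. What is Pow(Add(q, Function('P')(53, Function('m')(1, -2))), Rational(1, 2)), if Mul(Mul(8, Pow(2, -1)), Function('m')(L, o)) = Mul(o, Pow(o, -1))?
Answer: Mul(3, I, Pow(419, Rational(1, 2))) ≈ Mul(61.408, I)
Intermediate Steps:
Function('m')(L, o) = Rational(1, 4) (Function('m')(L, o) = Mul(Rational(1, 4), Mul(o, Pow(o, -1))) = Mul(Rational(1, 4), 1) = Rational(1, 4))
Pow(Add(q, Function('P')(53, Function('m')(1, -2))), Rational(1, 2)) = Pow(Add(-3775, 4), Rational(1, 2)) = Pow(-3771, Rational(1, 2)) = Mul(3, I, Pow(419, Rational(1, 2)))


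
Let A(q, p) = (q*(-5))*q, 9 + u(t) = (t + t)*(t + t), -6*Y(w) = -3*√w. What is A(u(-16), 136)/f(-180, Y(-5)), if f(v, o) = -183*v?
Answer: -1030225/6588 ≈ -156.38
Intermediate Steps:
Y(w) = √w/2 (Y(w) = -(-1)*√w/2 = √w/2)
u(t) = -9 + 4*t² (u(t) = -9 + (t + t)*(t + t) = -9 + (2*t)*(2*t) = -9 + 4*t²)
A(q, p) = -5*q² (A(q, p) = (-5*q)*q = -5*q²)
A(u(-16), 136)/f(-180, Y(-5)) = (-5*(-9 + 4*(-16)²)²)/((-183*(-180))) = -5*(-9 + 4*256)²/32940 = -5*(-9 + 1024)²*(1/32940) = -5*1015²*(1/32940) = -5*1030225*(1/32940) = -5151125*1/32940 = -1030225/6588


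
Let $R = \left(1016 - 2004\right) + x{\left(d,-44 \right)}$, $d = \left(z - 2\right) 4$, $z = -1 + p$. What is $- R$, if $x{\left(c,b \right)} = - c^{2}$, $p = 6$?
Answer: $1132$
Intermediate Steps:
$z = 5$ ($z = -1 + 6 = 5$)
$d = 12$ ($d = \left(5 - 2\right) 4 = 3 \cdot 4 = 12$)
$R = -1132$ ($R = \left(1016 - 2004\right) - 12^{2} = -988 - 144 = -1132$)
$- R = \left(-1\right) \left(-1132\right) = 1132$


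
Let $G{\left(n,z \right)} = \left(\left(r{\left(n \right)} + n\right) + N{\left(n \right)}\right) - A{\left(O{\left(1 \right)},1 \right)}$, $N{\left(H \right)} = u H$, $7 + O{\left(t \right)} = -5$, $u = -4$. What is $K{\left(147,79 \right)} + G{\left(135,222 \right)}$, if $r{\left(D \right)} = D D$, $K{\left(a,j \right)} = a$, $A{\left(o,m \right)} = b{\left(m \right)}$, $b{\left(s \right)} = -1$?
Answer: $17968$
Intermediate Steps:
$O{\left(t \right)} = -12$ ($O{\left(t \right)} = -7 - 5 = -12$)
$A{\left(o,m \right)} = -1$
$r{\left(D \right)} = D^{2}$
$N{\left(H \right)} = - 4 H$
$G{\left(n,z \right)} = 1 + n^{2} - 3 n$ ($G{\left(n,z \right)} = \left(\left(n^{2} + n\right) - 4 n\right) - -1 = \left(\left(n + n^{2}\right) - 4 n\right) + 1 = \left(n^{2} - 3 n\right) + 1 = 1 + n^{2} - 3 n$)
$K{\left(147,79 \right)} + G{\left(135,222 \right)} = 147 + \left(1 + 135^{2} - 405\right) = 147 + \left(1 + 18225 - 405\right) = 147 + 17821 = 17968$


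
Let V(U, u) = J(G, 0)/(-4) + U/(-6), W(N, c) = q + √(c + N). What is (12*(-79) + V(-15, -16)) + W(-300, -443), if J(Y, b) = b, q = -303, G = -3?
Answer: -2497/2 + I*√743 ≈ -1248.5 + 27.258*I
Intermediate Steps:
W(N, c) = -303 + √(N + c) (W(N, c) = -303 + √(c + N) = -303 + √(N + c))
V(U, u) = -U/6 (V(U, u) = 0/(-4) + U/(-6) = 0*(-¼) + U*(-⅙) = 0 - U/6 = -U/6)
(12*(-79) + V(-15, -16)) + W(-300, -443) = (12*(-79) - ⅙*(-15)) + (-303 + √(-300 - 443)) = (-948 + 5/2) + (-303 + √(-743)) = -1891/2 + (-303 + I*√743) = -2497/2 + I*√743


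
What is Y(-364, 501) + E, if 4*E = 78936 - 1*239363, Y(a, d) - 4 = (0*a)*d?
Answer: -160411/4 ≈ -40103.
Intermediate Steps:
Y(a, d) = 4 (Y(a, d) = 4 + (0*a)*d = 4 + 0*d = 4 + 0 = 4)
E = -160427/4 (E = (78936 - 1*239363)/4 = (78936 - 239363)/4 = (1/4)*(-160427) = -160427/4 ≈ -40107.)
Y(-364, 501) + E = 4 - 160427/4 = -160411/4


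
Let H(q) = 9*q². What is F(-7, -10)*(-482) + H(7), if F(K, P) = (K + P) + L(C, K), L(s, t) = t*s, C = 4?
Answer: 22131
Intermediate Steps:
L(s, t) = s*t
F(K, P) = P + 5*K (F(K, P) = (K + P) + 4*K = P + 5*K)
F(-7, -10)*(-482) + H(7) = (-10 + 5*(-7))*(-482) + 9*7² = (-10 - 35)*(-482) + 9*49 = -45*(-482) + 441 = 21690 + 441 = 22131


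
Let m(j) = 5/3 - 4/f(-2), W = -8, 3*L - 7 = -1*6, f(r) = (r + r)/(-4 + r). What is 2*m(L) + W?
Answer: -50/3 ≈ -16.667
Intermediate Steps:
f(r) = 2*r/(-4 + r) (f(r) = (2*r)/(-4 + r) = 2*r/(-4 + r))
L = ⅓ (L = 7/3 + (-1*6)/3 = 7/3 + (⅓)*(-6) = 7/3 - 2 = ⅓ ≈ 0.33333)
m(j) = -13/3 (m(j) = 5/3 - 4/(2*(-2)/(-4 - 2)) = 5*(⅓) - 4/(2*(-2)/(-6)) = 5/3 - 4/(2*(-2)*(-⅙)) = 5/3 - 4/⅔ = 5/3 - 4*3/2 = 5/3 - 6 = -13/3)
2*m(L) + W = 2*(-13/3) - 8 = -26/3 - 8 = -50/3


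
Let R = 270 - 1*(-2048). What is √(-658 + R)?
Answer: 2*√415 ≈ 40.743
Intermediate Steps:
R = 2318 (R = 270 + 2048 = 2318)
√(-658 + R) = √(-658 + 2318) = √1660 = 2*√415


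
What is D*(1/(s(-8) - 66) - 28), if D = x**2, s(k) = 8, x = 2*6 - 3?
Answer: -131625/58 ≈ -2269.4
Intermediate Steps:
x = 9 (x = 12 - 3 = 9)
D = 81 (D = 9**2 = 81)
D*(1/(s(-8) - 66) - 28) = 81*(1/(8 - 66) - 28) = 81*(1/(-58) - 28) = 81*(-1/58 - 28) = 81*(-1625/58) = -131625/58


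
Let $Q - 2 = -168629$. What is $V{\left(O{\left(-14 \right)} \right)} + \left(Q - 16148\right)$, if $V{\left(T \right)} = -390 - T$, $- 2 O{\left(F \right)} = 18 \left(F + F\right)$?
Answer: $-185417$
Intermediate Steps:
$Q = -168627$ ($Q = 2 - 168629 = -168627$)
$O{\left(F \right)} = - 18 F$ ($O{\left(F \right)} = - \frac{18 \left(F + F\right)}{2} = - \frac{18 \cdot 2 F}{2} = - \frac{36 F}{2} = - 18 F$)
$V{\left(O{\left(-14 \right)} \right)} + \left(Q - 16148\right) = \left(-390 - \left(-18\right) \left(-14\right)\right) - 184775 = \left(-390 - 252\right) - 184775 = -642 - 184775 = -185417$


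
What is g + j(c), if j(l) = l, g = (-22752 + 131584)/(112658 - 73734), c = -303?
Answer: -2921285/9731 ≈ -300.20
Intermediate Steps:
g = 27208/9731 (g = 108832/38924 = 108832*(1/38924) = 27208/9731 ≈ 2.7960)
g + j(c) = 27208/9731 - 303 = -2921285/9731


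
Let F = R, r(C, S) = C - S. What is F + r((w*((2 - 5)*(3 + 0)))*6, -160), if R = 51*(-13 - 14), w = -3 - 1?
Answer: -1001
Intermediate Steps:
w = -4
R = -1377 (R = 51*(-27) = -1377)
F = -1377
F + r((w*((2 - 5)*(3 + 0)))*6, -160) = -1377 + (-4*(2 - 5)*(3 + 0)*6 - 1*(-160)) = -1377 + (-(-12)*3*6 + 160) = -1377 + (-4*(-9)*6 + 160) = -1377 + (36*6 + 160) = -1377 + (216 + 160) = -1377 + 376 = -1001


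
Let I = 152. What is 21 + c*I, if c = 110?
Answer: 16741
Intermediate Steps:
21 + c*I = 21 + 110*152 = 21 + 16720 = 16741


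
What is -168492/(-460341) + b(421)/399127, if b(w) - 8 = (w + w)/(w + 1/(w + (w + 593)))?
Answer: 6771791626866817/18500106561410292 ≈ 0.36604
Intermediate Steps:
b(w) = 8 + 2*w/(w + 1/(593 + 2*w)) (b(w) = 8 + (w + w)/(w + 1/(w + (w + 593))) = 8 + (2*w)/(w + 1/(w + (593 + w))) = 8 + (2*w)/(w + 1/(593 + 2*w)) = 8 + 2*w/(w + 1/(593 + 2*w)))
-168492/(-460341) + b(421)/399127 = -168492/(-460341) + (2*(4 + 10*421**2 + 2965*421)/(1 + 2*421**2 + 593*421))/399127 = -168492*(-1/460341) + (2*(4 + 10*177241 + 1248265)/(1 + 2*177241 + 249653))*(1/399127) = 56164/153447 + (2*(4 + 1772410 + 1248265)/(1 + 354482 + 249653))*(1/399127) = 56164/153447 + (2*3020679/604136)*(1/399127) = 56164/153447 + (2*(1/604136)*3020679)*(1/399127) = 56164/153447 + (3020679/302068)*(1/399127) = 56164/153447 + 3020679/120563494636 = 6771791626866817/18500106561410292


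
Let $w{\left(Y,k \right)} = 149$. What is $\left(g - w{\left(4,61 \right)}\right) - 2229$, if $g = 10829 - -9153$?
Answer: $17604$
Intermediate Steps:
$g = 19982$ ($g = 10829 + 9153 = 19982$)
$\left(g - w{\left(4,61 \right)}\right) - 2229 = \left(19982 - 149\right) - 2229 = 19833 - 2229 = 17604$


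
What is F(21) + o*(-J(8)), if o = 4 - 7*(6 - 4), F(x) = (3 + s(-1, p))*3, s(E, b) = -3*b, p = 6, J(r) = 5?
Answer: 5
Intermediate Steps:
F(x) = -45 (F(x) = (3 - 3*6)*3 = (3 - 18)*3 = -15*3 = -45)
o = -10 (o = 4 - 7*2 = 4 - 14 = -10)
F(21) + o*(-J(8)) = -45 - (-10)*5 = -45 - 10*(-5) = -45 + 50 = 5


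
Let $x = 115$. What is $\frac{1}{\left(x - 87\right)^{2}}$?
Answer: $\frac{1}{784} \approx 0.0012755$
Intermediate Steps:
$\frac{1}{\left(x - 87\right)^{2}} = \frac{1}{\left(115 - 87\right)^{2}} = \frac{1}{28^{2}} = \frac{1}{784}$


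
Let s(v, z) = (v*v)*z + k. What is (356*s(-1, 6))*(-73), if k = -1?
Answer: -129940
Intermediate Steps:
s(v, z) = -1 + z*v**2 (s(v, z) = (v*v)*z - 1 = v**2*z - 1 = z*v**2 - 1 = -1 + z*v**2)
(356*s(-1, 6))*(-73) = (356*(-1 + 6*(-1)**2))*(-73) = (356*(-1 + 6*1))*(-73) = (356*(-1 + 6))*(-73) = (356*5)*(-73) = 1780*(-73) = -129940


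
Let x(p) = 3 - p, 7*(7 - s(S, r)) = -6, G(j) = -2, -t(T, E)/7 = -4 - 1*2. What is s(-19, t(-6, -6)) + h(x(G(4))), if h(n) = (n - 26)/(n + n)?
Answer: 403/70 ≈ 5.7571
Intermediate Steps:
t(T, E) = 42 (t(T, E) = -7*(-4 - 1*2) = -7*(-4 - 2) = -7*(-6) = 42)
s(S, r) = 55/7 (s(S, r) = 7 - ⅐*(-6) = 7 + 6/7 = 55/7)
h(n) = (-26 + n)/(2*n) (h(n) = (-26 + n)/((2*n)) = (-26 + n)*(1/(2*n)) = (-26 + n)/(2*n))
s(-19, t(-6, -6)) + h(x(G(4))) = 55/7 + (-26 + (3 - 1*(-2)))/(2*(3 - 1*(-2))) = 55/7 + (-26 + (3 + 2))/(2*(3 + 2)) = 55/7 + (½)*(-26 + 5)/5 = 55/7 + (½)*(⅕)*(-21) = 55/7 - 21/10 = 403/70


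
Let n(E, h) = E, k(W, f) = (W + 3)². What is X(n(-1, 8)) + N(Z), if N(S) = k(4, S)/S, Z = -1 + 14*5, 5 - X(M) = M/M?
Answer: 325/69 ≈ 4.7101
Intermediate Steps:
k(W, f) = (3 + W)²
X(M) = 4 (X(M) = 5 - M/M = 5 - 1*1 = 5 - 1 = 4)
Z = 69 (Z = -1 + 70 = 69)
N(S) = 49/S (N(S) = (3 + 4)²/S = 7²/S = 49/S)
X(n(-1, 8)) + N(Z) = 4 + 49/69 = 325/69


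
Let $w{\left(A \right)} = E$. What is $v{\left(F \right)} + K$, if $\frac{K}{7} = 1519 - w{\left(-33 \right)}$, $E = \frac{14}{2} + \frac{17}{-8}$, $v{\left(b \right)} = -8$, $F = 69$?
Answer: $\frac{84727}{8} \approx 10591.0$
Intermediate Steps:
$E = \frac{39}{8}$ ($E = 14 \cdot \frac{1}{2} + 17 \left(- \frac{1}{8}\right) = 7 - \frac{17}{8} = \frac{39}{8} \approx 4.875$)
$w{\left(A \right)} = \frac{39}{8}$
$K = \frac{84791}{8}$ ($K = 7 \left(1519 - \frac{39}{8}\right) = 7 \cdot \frac{12113}{8} = \frac{84791}{8} \approx 10599.0$)
$v{\left(F \right)} + K = -8 + \frac{84791}{8} = \frac{84727}{8}$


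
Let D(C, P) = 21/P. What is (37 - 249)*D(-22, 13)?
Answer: -4452/13 ≈ -342.46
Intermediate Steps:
(37 - 249)*D(-22, 13) = (37 - 249)*(21/13) = -4452/13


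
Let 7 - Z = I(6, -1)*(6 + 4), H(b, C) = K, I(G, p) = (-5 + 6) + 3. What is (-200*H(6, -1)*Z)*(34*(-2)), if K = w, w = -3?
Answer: 1346400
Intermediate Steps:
I(G, p) = 4 (I(G, p) = 1 + 3 = 4)
K = -3
H(b, C) = -3
Z = -33 (Z = 7 - 4*(6 + 4) = 7 - 4*10 = 7 - 1*40 = 7 - 40 = -33)
(-200*H(6, -1)*Z)*(34*(-2)) = (-(-600)*(-33))*(34*(-2)) = -200*99*(-68) = -19800*(-68) = 1346400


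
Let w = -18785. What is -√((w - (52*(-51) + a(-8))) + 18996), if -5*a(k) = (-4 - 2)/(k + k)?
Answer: -√1145230/20 ≈ -53.508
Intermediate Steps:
a(k) = 3/(5*k) (a(k) = -(-4 - 2)/(5*(k + k)) = -(-6)/(5*(2*k)) = -(-6)*1/(2*k)/5 = -(-3)/(5*k) = 3/(5*k))
-√((w - (52*(-51) + a(-8))) + 18996) = -√((-18785 - (52*(-51) + (⅗)/(-8))) + 18996) = -√((-18785 - (-2652 + (⅗)*(-⅛))) + 18996) = -√((-18785 - (-2652 - 3/40)) + 18996) = -√((-18785 - 1*(-106083/40)) + 18996) = -√((-18785 + 106083/40) + 18996) = -√(-645317/40 + 18996) = -√(114523/40) = -√1145230/20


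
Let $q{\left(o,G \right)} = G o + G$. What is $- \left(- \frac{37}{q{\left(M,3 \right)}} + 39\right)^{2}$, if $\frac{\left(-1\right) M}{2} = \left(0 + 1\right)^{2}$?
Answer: $- \frac{23716}{9} \approx -2635.1$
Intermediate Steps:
$M = -2$ ($M = - 2 \left(0 + 1\right)^{2} = - 2 \cdot 1^{2} = \left(-2\right) 1 = -2$)
$q{\left(o,G \right)} = G + G o$
$- \left(- \frac{37}{q{\left(M,3 \right)}} + 39\right)^{2} = - \left(- \frac{37}{3 \left(1 - 2\right)} + 39\right)^{2} = - \left(- \frac{37}{3 \left(-1\right)} + 39\right)^{2} = - \left(- \frac{37}{-3} + 39\right)^{2} = - \left(\left(-37\right) \left(- \frac{1}{3}\right) + 39\right)^{2} = - \left(\frac{37}{3} + 39\right)^{2} = - \left(\frac{154}{3}\right)^{2} = \left(-1\right) \frac{23716}{9} = - \frac{23716}{9}$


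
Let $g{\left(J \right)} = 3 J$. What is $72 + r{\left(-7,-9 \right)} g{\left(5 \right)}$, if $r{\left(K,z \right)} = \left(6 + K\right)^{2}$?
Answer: $87$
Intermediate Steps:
$72 + r{\left(-7,-9 \right)} g{\left(5 \right)} = 72 + \left(6 - 7\right)^{2} \cdot 3 \cdot 5 = 72 + \left(-1\right)^{2} \cdot 15 = 72 + 1 \cdot 15 = 72 + 15 = 87$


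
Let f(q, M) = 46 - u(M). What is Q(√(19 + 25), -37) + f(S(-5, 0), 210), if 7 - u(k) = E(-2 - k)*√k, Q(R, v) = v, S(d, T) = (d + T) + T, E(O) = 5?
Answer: 2 + 5*√210 ≈ 74.457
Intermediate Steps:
S(d, T) = d + 2*T (S(d, T) = (T + d) + T = d + 2*T)
u(k) = 7 - 5*√k
f(q, M) = 39 + 5*√M (f(q, M) = 46 - (7 - 5*√M) = 46 + (-7 + 5*√M) = 39 + 5*√M)
Q(√(19 + 25), -37) + f(S(-5, 0), 210) = -37 + (39 + 5*√210) = 2 + 5*√210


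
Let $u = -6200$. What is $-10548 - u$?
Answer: $-4348$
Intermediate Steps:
$-10548 - u = -10548 - -6200 = -10548 + 6200 = -4348$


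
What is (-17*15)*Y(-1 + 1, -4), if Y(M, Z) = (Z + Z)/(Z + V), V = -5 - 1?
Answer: -204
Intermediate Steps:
V = -6
Y(M, Z) = 2*Z/(-6 + Z) (Y(M, Z) = (Z + Z)/(Z - 6) = (2*Z)/(-6 + Z) = 2*Z/(-6 + Z))
(-17*15)*Y(-1 + 1, -4) = (-17*15)*(2*(-4)/(-6 - 4)) = -510*(-4)/(-10) = -510*(-4)*(-1)/10 = -255*4/5 = -204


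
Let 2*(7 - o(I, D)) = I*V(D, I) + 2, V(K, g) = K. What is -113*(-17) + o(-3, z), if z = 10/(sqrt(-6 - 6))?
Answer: 1927 - 5*I*sqrt(3)/2 ≈ 1927.0 - 4.3301*I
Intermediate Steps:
z = -5*I*sqrt(3)/3 (z = 10/(sqrt(-12)) = 10/((2*I*sqrt(3))) = 10*(-I*sqrt(3)/6) = -5*I*sqrt(3)/3 ≈ -2.8868*I)
o(I, D) = 6 - D*I/2 (o(I, D) = 7 - (I*D + 2)/2 = 7 - (D*I + 2)/2 = 7 - (2 + D*I)/2 = 7 + (-1 - D*I/2) = 6 - D*I/2)
-113*(-17) + o(-3, z) = -113*(-17) + (6 - 1/2*(-5*I*sqrt(3)/3)*(-3)) = 1921 + (6 - 5*I*sqrt(3)/2) = 1927 - 5*I*sqrt(3)/2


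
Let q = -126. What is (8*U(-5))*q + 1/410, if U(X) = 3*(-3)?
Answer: 3719521/410 ≈ 9072.0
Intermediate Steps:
U(X) = -9
(8*U(-5))*q + 1/410 = (8*(-9))*(-126) + 1/410 = -72*(-126) + 1/410 = 9072 + 1/410 = 3719521/410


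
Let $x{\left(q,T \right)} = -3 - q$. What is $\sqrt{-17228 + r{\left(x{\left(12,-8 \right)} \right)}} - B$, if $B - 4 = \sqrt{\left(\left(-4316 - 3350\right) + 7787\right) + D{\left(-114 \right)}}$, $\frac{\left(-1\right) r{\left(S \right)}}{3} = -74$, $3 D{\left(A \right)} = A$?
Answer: $-4 - \sqrt{83} + i \sqrt{17006} \approx -13.11 + 130.41 i$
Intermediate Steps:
$D{\left(A \right)} = \frac{A}{3}$
$r{\left(S \right)} = 222$ ($r{\left(S \right)} = \left(-3\right) \left(-74\right) = 222$)
$B = 4 + \sqrt{83}$ ($B = 4 + \sqrt{\left(\left(-4316 - 3350\right) + 7787\right) + \frac{1}{3} \left(-114\right)} = 4 + \sqrt{\left(-7666 + 7787\right) - 38} = 4 + \sqrt{121 - 38} = 4 + \sqrt{83} \approx 13.11$)
$\sqrt{-17228 + r{\left(x{\left(12,-8 \right)} \right)}} - B = \sqrt{-17228 + 222} - \left(4 + \sqrt{83}\right) = \sqrt{-17006} - \left(4 + \sqrt{83}\right) = i \sqrt{17006} - \left(4 + \sqrt{83}\right) = -4 - \sqrt{83} + i \sqrt{17006}$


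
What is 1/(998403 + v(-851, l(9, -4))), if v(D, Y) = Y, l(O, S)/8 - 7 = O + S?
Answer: 1/998499 ≈ 1.0015e-6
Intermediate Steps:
l(O, S) = 56 + 8*O + 8*S (l(O, S) = 56 + 8*(O + S) = 56 + (8*O + 8*S) = 56 + 8*O + 8*S)
1/(998403 + v(-851, l(9, -4))) = 1/(998403 + (56 + 8*9 + 8*(-4))) = 1/(998403 + (56 + 72 - 32)) = 1/(998403 + 96) = 1/998499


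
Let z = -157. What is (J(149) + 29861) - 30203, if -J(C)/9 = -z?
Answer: -1755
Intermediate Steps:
J(C) = -1413 (J(C) = -(-9)*(-157) = -9*157 = -1413)
(J(149) + 29861) - 30203 = (-1413 + 29861) - 30203 = 28448 - 30203 = -1755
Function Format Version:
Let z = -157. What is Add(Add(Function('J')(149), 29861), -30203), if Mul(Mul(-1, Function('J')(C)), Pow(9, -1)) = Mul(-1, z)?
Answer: -1755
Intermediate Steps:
Function('J')(C) = -1413 (Function('J')(C) = Mul(-9, Mul(-1, -157)) = Mul(-9, 157) = -1413)
Add(Add(Function('J')(149), 29861), -30203) = Add(Add(-1413, 29861), -30203) = Add(28448, -30203) = -1755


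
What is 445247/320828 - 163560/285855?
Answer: 4986763567/6114019196 ≈ 0.81563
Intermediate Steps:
445247/320828 - 163560/285855 = 445247*(1/320828) - 163560*1/285855 = 445247/320828 - 10904/19057 = 4986763567/6114019196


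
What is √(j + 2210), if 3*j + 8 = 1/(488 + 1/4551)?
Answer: √97986054702874503/6662667 ≈ 46.982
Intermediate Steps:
j = -17762561/6662667 (j = -8/3 + 1/(3*(488 + 1/4551)) = -8/3 + 1/(3*(2220889/4551)) = -8/3 + (⅓)*(4551/2220889) = -8/3 + 1517/2220889 = -17762561/6662667 ≈ -2.6660)
√(j + 2210) = √(-17762561/6662667 + 2210) = √(14706731509/6662667) = √97986054702874503/6662667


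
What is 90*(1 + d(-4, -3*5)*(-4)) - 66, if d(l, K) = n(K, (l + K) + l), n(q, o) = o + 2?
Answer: 7584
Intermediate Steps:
n(q, o) = 2 + o
d(l, K) = 2 + K + 2*l (d(l, K) = 2 + ((l + K) + l) = 2 + ((K + l) + l) = 2 + (K + 2*l) = 2 + K + 2*l)
90*(1 + d(-4, -3*5)*(-4)) - 66 = 90*(1 + (2 - 3*5 + 2*(-4))*(-4)) - 66 = 90*(1 + (2 - 15 - 8)*(-4)) - 66 = 90*(1 - 21*(-4)) - 66 = 90*(1 + 84) - 66 = 90*85 - 66 = 7650 - 66 = 7584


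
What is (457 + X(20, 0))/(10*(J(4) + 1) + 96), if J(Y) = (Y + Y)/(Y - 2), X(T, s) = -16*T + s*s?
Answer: 137/146 ≈ 0.93836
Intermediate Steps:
X(T, s) = s² - 16*T (X(T, s) = -16*T + s² = s² - 16*T)
J(Y) = 2*Y/(-2 + Y) (J(Y) = (2*Y)/(-2 + Y) = 2*Y/(-2 + Y))
(457 + X(20, 0))/(10*(J(4) + 1) + 96) = (457 + (0² - 16*20))/(10*(2*4/(-2 + 4) + 1) + 96) = (457 + (0 - 320))/(10*(2*4/2 + 1) + 96) = (457 - 320)/(10*(2*4*(½) + 1) + 96) = 137/(10*(4 + 1) + 96) = 137/(10*5 + 96) = 137/(50 + 96) = 137/146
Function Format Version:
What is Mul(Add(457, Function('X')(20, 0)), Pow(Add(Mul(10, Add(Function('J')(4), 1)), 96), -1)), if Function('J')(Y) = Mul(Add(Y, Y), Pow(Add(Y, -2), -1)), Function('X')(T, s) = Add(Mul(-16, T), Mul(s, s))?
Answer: Rational(137, 146) ≈ 0.93836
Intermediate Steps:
Function('X')(T, s) = Add(Pow(s, 2), Mul(-16, T)) (Function('X')(T, s) = Add(Mul(-16, T), Pow(s, 2)) = Add(Pow(s, 2), Mul(-16, T)))
Function('J')(Y) = Mul(2, Y, Pow(Add(-2, Y), -1)) (Function('J')(Y) = Mul(Mul(2, Y), Pow(Add(-2, Y), -1)) = Mul(2, Y, Pow(Add(-2, Y), -1)))
Mul(Add(457, Function('X')(20, 0)), Pow(Add(Mul(10, Add(Function('J')(4), 1)), 96), -1)) = Mul(Add(457, Add(Pow(0, 2), Mul(-16, 20))), Pow(Add(Mul(10, Add(Mul(2, 4, Pow(Add(-2, 4), -1)), 1)), 96), -1)) = Mul(Add(457, Add(0, -320)), Pow(Add(Mul(10, Add(Mul(2, 4, Pow(2, -1)), 1)), 96), -1)) = Mul(Add(457, -320), Pow(Add(Mul(10, Add(Mul(2, 4, Rational(1, 2)), 1)), 96), -1)) = Mul(137, Pow(Add(Mul(10, Add(4, 1)), 96), -1)) = Mul(137, Pow(Add(Mul(10, 5), 96), -1)) = Mul(137, Pow(Add(50, 96), -1)) = Mul(137, Pow(146, -1)) = Mul(137, Rational(1, 146)) = Rational(137, 146)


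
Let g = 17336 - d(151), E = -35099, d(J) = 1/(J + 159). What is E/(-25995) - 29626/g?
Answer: -50112032959/139701263205 ≈ -0.35871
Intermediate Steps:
d(J) = 1/(159 + J)
g = 5374159/310 (g = 17336 - 1/(159 + 151) = 17336 - 1/310 = 5374159/310 ≈ 17336.)
E/(-25995) - 29626/g = -35099/(-25995) - 29626/5374159/310 = -35099*(-1/25995) - 29626*310/5374159 = 35099/25995 - 9184060/5374159 = -50112032959/139701263205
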